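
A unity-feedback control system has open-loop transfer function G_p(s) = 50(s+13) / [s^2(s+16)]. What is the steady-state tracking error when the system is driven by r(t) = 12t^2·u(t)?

G_p(s) has two factors of s in the denominator, so the system is type 2.
K_a = lim_{s→0} s^2·G_p(s) = 50·13 / (16) = 40.625.
r(t) = 12t^2 gives R(s) = 24/s^3.
e_ss = 24/K_a = 24/40.625 = 192/325.

192/325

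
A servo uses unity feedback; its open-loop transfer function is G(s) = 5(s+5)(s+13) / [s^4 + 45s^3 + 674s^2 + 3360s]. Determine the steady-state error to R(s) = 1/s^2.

Factoring s from the denominator leaves a polynomial with constant term 3360, so the system is type 1.
K_v = lim_{s→0} s·G(s) = 5·5·13 / 3360 = 65/672.
e_ss = 1/K_v = 1/(65/672) = 672/65.

672/65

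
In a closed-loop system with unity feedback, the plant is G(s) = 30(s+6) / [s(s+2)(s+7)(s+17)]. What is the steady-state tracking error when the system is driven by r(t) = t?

119/90

The open loop has one pole at the origin → type 1 system.
K_v = lim_{s→0} s·G(s) = 30·6 / (2·7·17) = 90/119.
e_ss = 1/K_v = 1/(90/119) = 119/90.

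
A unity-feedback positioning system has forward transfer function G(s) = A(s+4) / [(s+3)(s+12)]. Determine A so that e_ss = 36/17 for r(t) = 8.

G(s) has no factors of s in the denominator, so the system is type 0.
K_p = lim_{s→0} G(s) = A·4 / (3·12) = (1/9)·A.
e_ss = 8/(1 + K_p) = 36/17 ⇒ 1 + (1/9)·A = 34/9 ⇒ A = 25.

25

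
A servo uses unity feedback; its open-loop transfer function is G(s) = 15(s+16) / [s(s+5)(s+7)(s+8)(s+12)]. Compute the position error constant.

K_p = lim_{s→0} G(s); with 1 pole at the origin the limit diverges, so K_p = ∞.

infinity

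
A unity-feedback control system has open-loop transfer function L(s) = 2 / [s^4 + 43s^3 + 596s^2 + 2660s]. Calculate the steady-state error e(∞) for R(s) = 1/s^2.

1330

The denominator has no term below 2660s — 1 pole at s=0, type 1.
K_v = lim_{s→0} s·L(s) = 2 / 2660 = 1/1330.
e_ss = 1/K_v = 1/(1/1330) = 1330.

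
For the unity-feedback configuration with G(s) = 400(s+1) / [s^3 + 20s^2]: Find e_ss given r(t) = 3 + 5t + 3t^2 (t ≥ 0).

0.3

The denominator has no term below 20s^2 — 2 poles at s=0, type 2. By superposition:
  • 3: tracked with zero error.
  • 5t: tracked with zero error.
  • 3t^2: e_ss = 6/K_a with K_a=20 → 0.3.
Total e_ss = 0.3.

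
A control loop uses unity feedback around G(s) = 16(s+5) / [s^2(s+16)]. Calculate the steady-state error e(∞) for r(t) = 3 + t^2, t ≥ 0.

0.4

G(s) has two factors of s in the denominator, so the system is type 2. Taking each input component in turn:
  • 3: tracked with zero error.
  • t^2: e_ss = 2/K_a with K_a=5 → 0.4.
Total e_ss = 0.4.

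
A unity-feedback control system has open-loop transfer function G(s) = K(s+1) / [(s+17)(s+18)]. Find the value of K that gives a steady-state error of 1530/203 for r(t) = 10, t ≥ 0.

G(s) has no factors of s in the denominator, so the system is type 0.
K_p = lim_{s→0} G(s) = K·1 / (17·18) = (1/306)·K.
e_ss = 10/(1 + K_p) = 1530/203 ⇒ 1 + (1/306)·K = 203/153 ⇒ K = 100.

100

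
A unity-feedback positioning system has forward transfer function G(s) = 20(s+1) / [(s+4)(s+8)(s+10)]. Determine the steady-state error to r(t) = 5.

System type = 0 (no poles at s=0).
K_p = lim_{s→0} G(s) = 20·1 / (4·8·10) = 0.0625.
e_ss = 5/(1 + K_p) = 5/1.0625 = 80/17.

80/17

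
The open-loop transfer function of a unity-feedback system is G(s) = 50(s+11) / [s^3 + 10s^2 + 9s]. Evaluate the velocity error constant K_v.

550/9

Lowest-order denominator term is 9s, so the open loop has 1 pole at the origin → type 1 system.
K_v = lim_{s→0} s·G(s) = 50·11 / 9 = 550/9.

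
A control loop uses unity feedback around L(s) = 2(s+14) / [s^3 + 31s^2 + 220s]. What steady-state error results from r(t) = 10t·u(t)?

550/7

Lowest-order denominator term is 220s, so the open loop has 1 pole at the origin → type 1 system.
K_v = lim_{s→0} s·L(s) = 2·14 / 220 = 7/55.
e_ss = 10/K_v = 10/(7/55) = 550/7.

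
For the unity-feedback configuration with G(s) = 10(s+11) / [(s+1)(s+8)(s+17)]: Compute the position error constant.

System type = 0 (no poles at s=0).
K_p = lim_{s→0} G(s) = 10·11 / (1·8·17) = 55/68.

55/68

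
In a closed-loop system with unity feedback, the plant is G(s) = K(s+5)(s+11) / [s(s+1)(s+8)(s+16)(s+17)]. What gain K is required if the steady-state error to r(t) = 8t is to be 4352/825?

60

One free integrator in G(s): this is a type 1 system.
K_v = lim_{s→0} s·G(s) = K·5·11 / (1·8·16·17) = (55/2176)·K.
e_ss = 8/K_v = 4352/825 ⇒ K_v = 825/544 ⇒ K = (825/544)/(55/2176) = 60.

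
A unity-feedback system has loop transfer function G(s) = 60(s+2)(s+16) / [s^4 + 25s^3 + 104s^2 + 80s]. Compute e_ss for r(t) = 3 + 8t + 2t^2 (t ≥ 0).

Lowest-order denominator term is 80s, so the open loop has 1 pole at the origin → type 1 system. Taking each input component in turn:
  • 3: tracked with zero error.
  • 8t: e_ss = 8/K_v with K_v=24 → 1/3.
  • 2t^2: a type-1 system cannot track it, e_ss → ∞.
The unbounded component dominates.

infinity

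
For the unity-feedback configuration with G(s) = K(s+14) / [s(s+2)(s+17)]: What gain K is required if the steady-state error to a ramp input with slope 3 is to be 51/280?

The open loop has one pole at the origin → type 1 system.
K_v = lim_{s→0} s·G(s) = K·14 / (2·17) = (7/17)·K.
e_ss = 3/K_v = 51/280 ⇒ K_v = 280/17 ⇒ K = (280/17)/(7/17) = 40.

40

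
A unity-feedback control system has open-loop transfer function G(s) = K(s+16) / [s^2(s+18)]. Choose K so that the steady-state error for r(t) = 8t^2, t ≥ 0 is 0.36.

50

System type = 2 (two poles at s=0).
K_a = lim_{s→0} s^2·G(s) = K·16 / (18) = (8/9)·K.
e_ss = 16/K_a = 0.36 ⇒ K_a = 400/9 ⇒ K = (400/9)/(8/9) = 50.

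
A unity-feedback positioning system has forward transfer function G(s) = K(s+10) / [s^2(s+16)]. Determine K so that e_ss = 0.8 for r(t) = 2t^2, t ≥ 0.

System type = 2 (two poles at s=0).
K_a = lim_{s→0} s^2·G(s) = K·10 / (16) = 0.625·K.
e_ss = 4/K_a = 0.8 ⇒ K_a = 5 ⇒ K = 5/0.625 = 8.

8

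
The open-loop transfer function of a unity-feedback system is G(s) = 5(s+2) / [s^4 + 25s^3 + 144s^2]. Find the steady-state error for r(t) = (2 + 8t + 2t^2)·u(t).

57.6

The denominator has no term below 144s^2 — 2 poles at s=0, type 2. Taking each input component in turn:
  • 2: tracked with zero error.
  • 8t: tracked with zero error.
  • 2t^2: e_ss = 4/K_a with K_a=5/72 → 57.6.
Total e_ss = 57.6.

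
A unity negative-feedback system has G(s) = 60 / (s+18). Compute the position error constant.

10/3

G(s) has no factors of s in the denominator, so the system is type 0.
K_p = lim_{s→0} G(s) = 60 / (18) = 10/3.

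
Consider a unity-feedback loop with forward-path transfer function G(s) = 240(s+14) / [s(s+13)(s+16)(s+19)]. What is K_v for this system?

G(s) has one factor of s in the denominator, so the system is type 1.
K_v = lim_{s→0} s·G(s) = 240·14 / (13·16·19) = 210/247.

210/247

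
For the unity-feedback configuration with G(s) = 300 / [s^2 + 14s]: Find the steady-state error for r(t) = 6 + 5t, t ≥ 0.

Lowest-order denominator term is 14s, so the open loop has 1 pole at the origin → type 1 system. Treating each term separately:
  • 6: tracked with zero error.
  • 5t: e_ss = 5/K_v with K_v=150/7 → 7/30.
Total e_ss = 7/30.

7/30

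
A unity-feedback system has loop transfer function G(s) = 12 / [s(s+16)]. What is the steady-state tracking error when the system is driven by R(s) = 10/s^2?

40/3

G(s) has one factor of s in the denominator, so the system is type 1.
K_v = lim_{s→0} s·G(s) = 12 / (16) = 0.75.
e_ss = 10/K_v = 10/0.75 = 40/3.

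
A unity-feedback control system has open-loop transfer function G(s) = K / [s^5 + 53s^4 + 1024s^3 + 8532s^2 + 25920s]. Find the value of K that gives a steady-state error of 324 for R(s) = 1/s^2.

The denominator has no term below 25920s — 1 pole at s=0, type 1.
K_v = lim_{s→0} s·G(s) = K / 25920 = (1/25920)·K.
e_ss = 1/K_v = 324 ⇒ K_v = 1/324 ⇒ K = (1/324)/(1/25920) = 80.

80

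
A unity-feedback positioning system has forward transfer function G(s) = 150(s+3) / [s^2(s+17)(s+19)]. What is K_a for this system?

System type = 2 (two poles at s=0).
K_a = lim_{s→0} s^2·G(s) = 150·3 / (17·19) = 450/323.

450/323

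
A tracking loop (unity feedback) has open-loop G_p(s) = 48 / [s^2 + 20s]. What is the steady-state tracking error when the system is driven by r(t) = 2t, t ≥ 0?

Lowest-order denominator term is 20s, so the open loop has 1 pole at the origin → type 1 system.
K_v = lim_{s→0} s·G_p(s) = 48 / 20 = 2.4.
e_ss = 2/K_v = 2/2.4 = 5/6.

5/6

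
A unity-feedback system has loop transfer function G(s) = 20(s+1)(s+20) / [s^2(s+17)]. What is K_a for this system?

The open loop has two poles at the origin → type 2 system.
K_a = lim_{s→0} s^2·G(s) = 20·1·20 / (17) = 400/17.

400/17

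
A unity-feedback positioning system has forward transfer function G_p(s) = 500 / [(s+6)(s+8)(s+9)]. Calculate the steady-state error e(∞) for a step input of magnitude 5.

The open loop has no poles at the origin → type 0 system.
K_p = lim_{s→0} G_p(s) = 500 / (6·8·9) = 125/108.
e_ss = 5/(1 + K_p) = 5/(233/108) = 540/233.

540/233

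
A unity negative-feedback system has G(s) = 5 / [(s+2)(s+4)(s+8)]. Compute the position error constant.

5/64

G(s) has no factors of s in the denominator, so the system is type 0.
K_p = lim_{s→0} G(s) = 5 / (2·4·8) = 5/64.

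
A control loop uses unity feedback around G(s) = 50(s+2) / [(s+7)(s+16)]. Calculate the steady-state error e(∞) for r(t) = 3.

84/53

G(s) has no factors of s in the denominator, so the system is type 0.
K_p = lim_{s→0} G(s) = 50·2 / (7·16) = 25/28.
e_ss = 3/(1 + K_p) = 3/(53/28) = 84/53.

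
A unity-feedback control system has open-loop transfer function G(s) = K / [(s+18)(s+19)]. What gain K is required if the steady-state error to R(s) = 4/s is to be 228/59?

12

No free integrators in G(s): this is a type 0 system.
K_p = lim_{s→0} G(s) = K / (18·19) = (1/342)·K.
e_ss = 4/(1 + K_p) = 228/59 ⇒ 1 + (1/342)·K = 59/57 ⇒ K = 12.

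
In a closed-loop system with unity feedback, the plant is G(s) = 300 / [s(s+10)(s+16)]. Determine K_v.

G(s) has one factor of s in the denominator, so the system is type 1.
K_v = lim_{s→0} s·G(s) = 300 / (10·16) = 1.875.

1.875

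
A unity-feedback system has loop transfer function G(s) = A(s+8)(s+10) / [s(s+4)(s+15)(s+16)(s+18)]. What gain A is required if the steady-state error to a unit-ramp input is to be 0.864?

250

One free integrator in G(s): this is a type 1 system.
K_v = lim_{s→0} s·G(s) = A·8·10 / (4·15·16·18) = (1/216)·A.
e_ss = 1/K_v = 0.864 ⇒ K_v = 125/108 ⇒ A = (125/108)/(1/216) = 250.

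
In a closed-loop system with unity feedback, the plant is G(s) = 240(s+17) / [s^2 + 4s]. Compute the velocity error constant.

The denominator has no term below 4s — 1 pole at s=0, type 1.
K_v = lim_{s→0} s·G(s) = 240·17 / 4 = 1020.

1020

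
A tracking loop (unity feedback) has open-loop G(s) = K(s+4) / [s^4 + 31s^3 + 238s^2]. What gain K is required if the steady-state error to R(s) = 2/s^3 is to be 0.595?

200

Lowest-order denominator term is 238s^2, so the open loop has 2 poles at the origin → type 2 system.
K_a = lim_{s→0} s^2·G(s) = K·4 / 238 = (2/119)·K.
e_ss = 2/K_a = 0.595 ⇒ K_a = 400/119 ⇒ K = (400/119)/(2/119) = 200.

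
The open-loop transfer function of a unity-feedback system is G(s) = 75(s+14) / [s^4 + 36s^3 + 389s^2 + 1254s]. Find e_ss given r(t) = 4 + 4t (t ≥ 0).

Lowest-order denominator term is 1254s, so the open loop has 1 pole at the origin → type 1 system. Treating each term separately:
  • 4: tracked with zero error.
  • 4t: e_ss = 4/K_v with K_v=175/209 → 836/175.
Total e_ss = 836/175.

836/175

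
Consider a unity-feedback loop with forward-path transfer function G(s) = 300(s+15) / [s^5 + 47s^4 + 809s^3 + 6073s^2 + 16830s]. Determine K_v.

Factoring s from the denominator leaves a polynomial with constant term 16830, so the system is type 1.
K_v = lim_{s→0} s·G(s) = 300·15 / 16830 = 50/187.

50/187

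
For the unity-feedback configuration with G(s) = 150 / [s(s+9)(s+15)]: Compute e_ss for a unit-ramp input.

G(s) has one factor of s in the denominator, so the system is type 1.
K_v = lim_{s→0} s·G(s) = 150 / (9·15) = 10/9.
e_ss = 1/K_v = 1/(10/9) = 0.9.

0.9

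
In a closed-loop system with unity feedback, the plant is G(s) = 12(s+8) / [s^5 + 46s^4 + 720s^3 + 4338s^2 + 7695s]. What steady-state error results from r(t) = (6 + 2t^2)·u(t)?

infinity

The denominator has no term below 7695s — 1 pole at s=0, type 1. By superposition:
  • 6: tracked with zero error.
  • 2t^2: a type-1 system cannot track it, e_ss → ∞.
The unbounded component dominates.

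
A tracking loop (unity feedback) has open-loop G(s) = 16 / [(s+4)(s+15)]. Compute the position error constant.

4/15

No free integrators in G(s): this is a type 0 system.
K_p = lim_{s→0} G(s) = 16 / (4·15) = 4/15.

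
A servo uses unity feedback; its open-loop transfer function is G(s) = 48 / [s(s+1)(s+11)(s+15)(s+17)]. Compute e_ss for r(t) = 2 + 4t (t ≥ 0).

233.75

G(s) has one factor of s in the denominator, so the system is type 1. Treating each term separately:
  • 2: tracked with zero error.
  • 4t: e_ss = 4/K_v with K_v=16/935 → 233.75.
Total e_ss = 233.75.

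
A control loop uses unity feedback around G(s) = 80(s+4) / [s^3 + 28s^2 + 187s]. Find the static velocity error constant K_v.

Factoring s from the denominator leaves a polynomial with constant term 187, so the system is type 1.
K_v = lim_{s→0} s·G(s) = 80·4 / 187 = 320/187.

320/187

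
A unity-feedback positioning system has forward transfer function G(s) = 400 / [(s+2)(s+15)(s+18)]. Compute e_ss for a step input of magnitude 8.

216/47

G(s) has no factors of s in the denominator, so the system is type 0.
K_p = lim_{s→0} G(s) = 400 / (2·15·18) = 20/27.
e_ss = 8/(1 + K_p) = 8/(47/27) = 216/47.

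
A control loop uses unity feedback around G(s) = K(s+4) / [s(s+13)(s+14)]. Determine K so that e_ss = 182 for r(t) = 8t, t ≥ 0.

2

The open loop has one pole at the origin → type 1 system.
K_v = lim_{s→0} s·G(s) = K·4 / (13·14) = (2/91)·K.
e_ss = 8/K_v = 182 ⇒ K_v = 4/91 ⇒ K = (4/91)/(2/91) = 2.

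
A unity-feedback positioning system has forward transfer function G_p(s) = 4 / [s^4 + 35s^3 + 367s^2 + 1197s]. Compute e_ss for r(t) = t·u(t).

299.25

The denominator has no term below 1197s — 1 pole at s=0, type 1.
K_v = lim_{s→0} s·G_p(s) = 4 / 1197 = 4/1197.
e_ss = 1/K_v = 1/(4/1197) = 299.25.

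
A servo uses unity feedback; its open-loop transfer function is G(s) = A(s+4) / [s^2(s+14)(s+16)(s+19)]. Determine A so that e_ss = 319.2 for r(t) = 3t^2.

20

System type = 2 (two poles at s=0).
K_a = lim_{s→0} s^2·G(s) = A·4 / (14·16·19) = (1/1064)·A.
e_ss = 6/K_a = 319.2 ⇒ K_a = 5/266 ⇒ A = (5/266)/(1/1064) = 20.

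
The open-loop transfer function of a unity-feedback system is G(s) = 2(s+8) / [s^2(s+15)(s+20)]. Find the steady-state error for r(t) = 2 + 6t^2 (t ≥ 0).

System type = 2 (two poles at s=0). Taking each input component in turn:
  • 2: tracked with zero error.
  • 6t^2: e_ss = 12/K_a with K_a=4/75 → 225.
Total e_ss = 225.

225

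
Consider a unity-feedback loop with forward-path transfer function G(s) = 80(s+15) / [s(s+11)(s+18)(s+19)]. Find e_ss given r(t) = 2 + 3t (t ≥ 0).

One free integrator in G(s): this is a type 1 system. Treating each term separately:
  • 2: tracked with zero error.
  • 3t: e_ss = 3/K_v with K_v=200/627 → 9.405.
Total e_ss = 9.405.

9.405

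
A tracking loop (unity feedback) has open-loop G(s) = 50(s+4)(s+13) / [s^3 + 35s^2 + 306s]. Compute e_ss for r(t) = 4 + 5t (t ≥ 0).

Factoring s from the denominator leaves a polynomial with constant term 306, so the system is type 1. Treating each term separately:
  • 4: tracked with zero error.
  • 5t: e_ss = 5/K_v with K_v=1300/153 → 153/260.
Total e_ss = 153/260.

153/260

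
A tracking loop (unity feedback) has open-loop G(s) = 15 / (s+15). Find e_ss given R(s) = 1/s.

0.5

No free integrators in G(s): this is a type 0 system.
K_p = lim_{s→0} G(s) = 15 / (15) = 1.
e_ss = 1/(1 + K_p) = 1/2 = 0.5.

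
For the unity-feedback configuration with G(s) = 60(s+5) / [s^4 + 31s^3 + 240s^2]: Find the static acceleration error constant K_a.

1.25

Factoring s^2 from the denominator leaves a polynomial with constant term 240, so the system is type 2.
K_a = lim_{s→0} s^2·G(s) = 60·5 / 240 = 1.25.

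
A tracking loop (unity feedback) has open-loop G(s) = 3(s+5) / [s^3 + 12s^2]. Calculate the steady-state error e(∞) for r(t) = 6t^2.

Lowest-order denominator term is 12s^2, so the open loop has 2 poles at the origin → type 2 system.
K_a = lim_{s→0} s^2·G(s) = 3·5 / 12 = 1.25.
r(t) = 6t^2 gives R(s) = 12/s^3.
e_ss = 12/K_a = 12/1.25 = 9.6.

9.6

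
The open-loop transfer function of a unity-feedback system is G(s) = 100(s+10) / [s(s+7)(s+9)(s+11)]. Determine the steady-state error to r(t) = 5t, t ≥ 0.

G(s) has one factor of s in the denominator, so the system is type 1.
K_v = lim_{s→0} s·G(s) = 100·10 / (7·9·11) = 1000/693.
e_ss = 5/K_v = 5/(1000/693) = 3.465.

3.465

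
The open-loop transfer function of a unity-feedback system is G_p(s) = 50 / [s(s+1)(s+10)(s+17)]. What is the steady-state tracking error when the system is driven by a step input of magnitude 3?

The open loop has one pole at the origin → type 1 system.
A type-1 system has K_p = ∞, so it tracks a step input with zero steady-state error.

0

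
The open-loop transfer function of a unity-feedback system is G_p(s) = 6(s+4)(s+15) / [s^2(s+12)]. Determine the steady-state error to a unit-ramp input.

The open loop has two poles at the origin → type 2 system.
K_v = ∞ for a type-2 system; e_ss to a ramp is zero.

0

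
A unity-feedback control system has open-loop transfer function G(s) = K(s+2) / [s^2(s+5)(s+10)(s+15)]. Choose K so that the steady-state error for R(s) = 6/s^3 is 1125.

2

Two free integrators in G(s): this is a type 2 system.
K_a = lim_{s→0} s^2·G(s) = K·2 / (5·10·15) = (1/375)·K.
e_ss = 6/K_a = 1125 ⇒ K_a = 2/375 ⇒ K = (2/375)/(1/375) = 2.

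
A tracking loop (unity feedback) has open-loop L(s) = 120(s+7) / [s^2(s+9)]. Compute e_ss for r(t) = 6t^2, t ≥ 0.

The open loop has two poles at the origin → type 2 system.
K_a = lim_{s→0} s^2·L(s) = 120·7 / (9) = 280/3.
r(t) = 6t^2 gives R(s) = 12/s^3.
e_ss = 12/K_a = 12/(280/3) = 9/70.

9/70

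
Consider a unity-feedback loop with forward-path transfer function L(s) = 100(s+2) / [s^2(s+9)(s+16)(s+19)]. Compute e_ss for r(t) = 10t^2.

The open loop has two poles at the origin → type 2 system.
K_a = lim_{s→0} s^2·L(s) = 100·2 / (9·16·19) = 25/342.
r(t) = 10t^2 gives R(s) = 20/s^3.
e_ss = 20/K_a = 20/(25/342) = 273.6.

273.6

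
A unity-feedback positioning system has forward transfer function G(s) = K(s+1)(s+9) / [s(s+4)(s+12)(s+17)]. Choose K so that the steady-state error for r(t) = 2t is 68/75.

G(s) has one factor of s in the denominator, so the system is type 1.
K_v = lim_{s→0} s·G(s) = K·1·9 / (4·12·17) = (3/272)·K.
e_ss = 2/K_v = 68/75 ⇒ K_v = 75/34 ⇒ K = (75/34)/(3/272) = 200.

200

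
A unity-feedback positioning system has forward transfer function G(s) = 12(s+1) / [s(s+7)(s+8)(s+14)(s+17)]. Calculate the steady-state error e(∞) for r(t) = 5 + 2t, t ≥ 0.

One free integrator in G(s): this is a type 1 system. Taking each input component in turn:
  • 5: tracked with zero error.
  • 2t: e_ss = 2/K_v with K_v=3/3332 → 6664/3.
Total e_ss = 6664/3.

6664/3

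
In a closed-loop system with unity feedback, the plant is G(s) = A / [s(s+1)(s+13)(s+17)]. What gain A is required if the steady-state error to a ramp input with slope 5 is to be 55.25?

One free integrator in G(s): this is a type 1 system.
K_v = lim_{s→0} s·G(s) = A / (1·13·17) = (1/221)·A.
e_ss = 5/K_v = 55.25 ⇒ K_v = 20/221 ⇒ A = (20/221)/(1/221) = 20.

20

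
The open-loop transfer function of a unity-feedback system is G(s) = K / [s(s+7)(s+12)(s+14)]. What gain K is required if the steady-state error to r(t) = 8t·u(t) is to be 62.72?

150

G(s) has one factor of s in the denominator, so the system is type 1.
K_v = lim_{s→0} s·G(s) = K / (7·12·14) = (1/1176)·K.
e_ss = 8/K_v = 62.72 ⇒ K_v = 25/196 ⇒ K = (25/196)/(1/1176) = 150.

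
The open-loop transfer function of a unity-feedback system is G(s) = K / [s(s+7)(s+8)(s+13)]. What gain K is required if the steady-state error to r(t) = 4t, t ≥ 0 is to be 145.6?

20

One free integrator in G(s): this is a type 1 system.
K_v = lim_{s→0} s·G(s) = K / (7·8·13) = (1/728)·K.
e_ss = 4/K_v = 145.6 ⇒ K_v = 5/182 ⇒ K = (5/182)/(1/728) = 20.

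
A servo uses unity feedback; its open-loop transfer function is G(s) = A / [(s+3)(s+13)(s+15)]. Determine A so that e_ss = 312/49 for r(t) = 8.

150

No free integrators in G(s): this is a type 0 system.
K_p = lim_{s→0} G(s) = A / (3·13·15) = (1/585)·A.
e_ss = 8/(1 + K_p) = 312/49 ⇒ 1 + (1/585)·A = 49/39 ⇒ A = 150.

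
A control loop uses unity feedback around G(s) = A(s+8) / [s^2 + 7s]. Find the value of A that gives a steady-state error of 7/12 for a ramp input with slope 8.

12

Factoring s from the denominator leaves a polynomial with constant term 7, so the system is type 1.
K_v = lim_{s→0} s·G(s) = A·8 / 7 = (8/7)·A.
e_ss = 8/K_v = 7/12 ⇒ K_v = 96/7 ⇒ A = (96/7)/(8/7) = 12.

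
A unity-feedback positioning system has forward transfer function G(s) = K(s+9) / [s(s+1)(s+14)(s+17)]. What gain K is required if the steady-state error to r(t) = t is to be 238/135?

The open loop has one pole at the origin → type 1 system.
K_v = lim_{s→0} s·G(s) = K·9 / (1·14·17) = (9/238)·K.
e_ss = 1/K_v = 238/135 ⇒ K_v = 135/238 ⇒ K = (135/238)/(9/238) = 15.

15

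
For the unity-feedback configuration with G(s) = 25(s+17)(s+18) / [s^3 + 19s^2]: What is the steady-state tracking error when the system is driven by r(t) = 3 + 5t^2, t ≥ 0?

Factoring s^2 from the denominator leaves a polynomial with constant term 19, so the system is type 2. Taking each input component in turn:
  • 3: tracked with zero error.
  • 5t^2: e_ss = 10/K_a with K_a=7650/19 → 19/765.
Total e_ss = 19/765.

19/765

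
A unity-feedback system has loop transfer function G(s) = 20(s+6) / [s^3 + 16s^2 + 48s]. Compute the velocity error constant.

2.5

Lowest-order denominator term is 48s, so the open loop has 1 pole at the origin → type 1 system.
K_v = lim_{s→0} s·G(s) = 20·6 / 48 = 2.5.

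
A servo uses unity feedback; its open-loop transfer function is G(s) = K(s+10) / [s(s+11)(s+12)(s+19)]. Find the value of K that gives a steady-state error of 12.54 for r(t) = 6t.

One free integrator in G(s): this is a type 1 system.
K_v = lim_{s→0} s·G(s) = K·10 / (11·12·19) = (5/1254)·K.
e_ss = 6/K_v = 12.54 ⇒ K_v = 100/209 ⇒ K = (100/209)/(5/1254) = 120.

120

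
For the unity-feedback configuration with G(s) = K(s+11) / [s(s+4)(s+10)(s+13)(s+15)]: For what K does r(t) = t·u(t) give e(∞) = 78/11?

System type = 1 (one pole at s=0).
K_v = lim_{s→0} s·G(s) = K·11 / (4·10·13·15) = (11/7800)·K.
e_ss = 1/K_v = 78/11 ⇒ K_v = 11/78 ⇒ K = (11/78)/(11/7800) = 100.

100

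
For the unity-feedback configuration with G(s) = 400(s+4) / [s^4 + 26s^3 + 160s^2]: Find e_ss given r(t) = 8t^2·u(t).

1.6

Lowest-order denominator term is 160s^2, so the open loop has 2 poles at the origin → type 2 system.
K_a = lim_{s→0} s^2·G(s) = 400·4 / 160 = 10.
r(t) = 8t^2 gives R(s) = 16/s^3.
e_ss = 16/K_a = 16/10 = 1.6.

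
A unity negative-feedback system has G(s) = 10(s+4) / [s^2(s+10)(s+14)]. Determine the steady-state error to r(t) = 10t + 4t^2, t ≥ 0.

The open loop has two poles at the origin → type 2 system. By superposition:
  • 10t: tracked with zero error.
  • 4t^2: e_ss = 8/K_a with K_a=2/7 → 28.
Total e_ss = 28.

28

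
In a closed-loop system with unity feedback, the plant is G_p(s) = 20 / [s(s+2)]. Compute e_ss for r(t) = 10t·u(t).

1

System type = 1 (one pole at s=0).
K_v = lim_{s→0} s·G_p(s) = 20 / (2) = 10.
e_ss = 10/K_v = 10/10 = 1.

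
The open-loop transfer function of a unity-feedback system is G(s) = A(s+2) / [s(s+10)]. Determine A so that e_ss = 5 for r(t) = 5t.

5

One free integrator in G(s): this is a type 1 system.
K_v = lim_{s→0} s·G(s) = A·2 / (10) = 0.2·A.
e_ss = 5/K_v = 5 ⇒ K_v = 1 ⇒ A = 1/0.2 = 5.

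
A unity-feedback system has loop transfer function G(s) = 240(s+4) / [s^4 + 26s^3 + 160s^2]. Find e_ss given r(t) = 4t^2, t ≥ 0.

4/3

The denominator has no term below 160s^2 — 2 poles at s=0, type 2.
K_a = lim_{s→0} s^2·G(s) = 240·4 / 160 = 6.
r(t) = 4t^2 gives R(s) = 8/s^3.
e_ss = 8/K_a = 8/6 = 4/3.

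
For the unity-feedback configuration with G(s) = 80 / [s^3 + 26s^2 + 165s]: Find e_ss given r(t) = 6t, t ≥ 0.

Factoring s from the denominator leaves a polynomial with constant term 165, so the system is type 1.
K_v = lim_{s→0} s·G(s) = 80 / 165 = 16/33.
e_ss = 6/K_v = 6/(16/33) = 12.375.

12.375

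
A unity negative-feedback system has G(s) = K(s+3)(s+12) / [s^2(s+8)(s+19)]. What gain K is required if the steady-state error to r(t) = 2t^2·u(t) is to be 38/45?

Two free integrators in G(s): this is a type 2 system.
K_a = lim_{s→0} s^2·G(s) = K·3·12 / (8·19) = (9/38)·K.
e_ss = 4/K_a = 38/45 ⇒ K_a = 90/19 ⇒ K = (90/19)/(9/38) = 20.

20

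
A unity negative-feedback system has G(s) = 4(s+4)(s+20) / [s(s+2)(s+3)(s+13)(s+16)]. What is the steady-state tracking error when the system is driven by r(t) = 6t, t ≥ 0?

23.4

G(s) has one factor of s in the denominator, so the system is type 1.
K_v = lim_{s→0} s·G(s) = 4·4·20 / (2·3·13·16) = 10/39.
e_ss = 6/K_v = 6/(10/39) = 23.4.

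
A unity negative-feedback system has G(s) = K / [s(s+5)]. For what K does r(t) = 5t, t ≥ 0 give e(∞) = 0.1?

One free integrator in G(s): this is a type 1 system.
K_v = lim_{s→0} s·G(s) = K / (5) = 0.2·K.
e_ss = 5/K_v = 0.1 ⇒ K_v = 50 ⇒ K = 50/0.2 = 250.

250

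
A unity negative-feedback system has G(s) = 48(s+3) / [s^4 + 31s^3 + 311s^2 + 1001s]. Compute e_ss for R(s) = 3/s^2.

1001/48

Lowest-order denominator term is 1001s, so the open loop has 1 pole at the origin → type 1 system.
K_v = lim_{s→0} s·G(s) = 48·3 / 1001 = 144/1001.
e_ss = 3/K_v = 3/(144/1001) = 1001/48.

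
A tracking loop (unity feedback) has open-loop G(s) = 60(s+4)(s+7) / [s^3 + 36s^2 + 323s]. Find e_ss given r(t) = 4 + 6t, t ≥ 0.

The denominator has no term below 323s — 1 pole at s=0, type 1. Taking each input component in turn:
  • 4: tracked with zero error.
  • 6t: e_ss = 6/K_v with K_v=1680/323 → 323/280.
Total e_ss = 323/280.

323/280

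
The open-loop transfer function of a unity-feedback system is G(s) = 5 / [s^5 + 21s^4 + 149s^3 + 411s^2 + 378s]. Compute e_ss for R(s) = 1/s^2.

Lowest-order denominator term is 378s, so the open loop has 1 pole at the origin → type 1 system.
K_v = lim_{s→0} s·G(s) = 5 / 378 = 5/378.
e_ss = 1/K_v = 1/(5/378) = 75.6.

75.6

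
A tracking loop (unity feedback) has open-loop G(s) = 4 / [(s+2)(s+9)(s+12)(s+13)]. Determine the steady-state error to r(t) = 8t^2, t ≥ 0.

System type = 0 (no poles at s=0).
For a type-0 system K_a = 0, so e_ss to a parabolic input is unbounded.

infinity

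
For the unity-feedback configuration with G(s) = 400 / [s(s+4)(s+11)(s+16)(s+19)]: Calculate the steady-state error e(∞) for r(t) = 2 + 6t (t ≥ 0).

200.64

G(s) has one factor of s in the denominator, so the system is type 1. Treating each term separately:
  • 2: tracked with zero error.
  • 6t: e_ss = 6/K_v with K_v=25/836 → 200.64.
Total e_ss = 200.64.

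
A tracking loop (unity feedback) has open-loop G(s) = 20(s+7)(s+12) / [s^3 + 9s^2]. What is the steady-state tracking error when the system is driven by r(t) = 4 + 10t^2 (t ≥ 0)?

3/28

Lowest-order denominator term is 9s^2, so the open loop has 2 poles at the origin → type 2 system. Treating each term separately:
  • 4: tracked with zero error.
  • 10t^2: e_ss = 20/K_a with K_a=560/3 → 3/28.
Total e_ss = 3/28.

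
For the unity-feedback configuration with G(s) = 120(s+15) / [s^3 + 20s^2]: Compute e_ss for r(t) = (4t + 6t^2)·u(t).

2/15

Lowest-order denominator term is 20s^2, so the open loop has 2 poles at the origin → type 2 system. Taking each input component in turn:
  • 4t: tracked with zero error.
  • 6t^2: e_ss = 12/K_a with K_a=90 → 2/15.
Total e_ss = 2/15.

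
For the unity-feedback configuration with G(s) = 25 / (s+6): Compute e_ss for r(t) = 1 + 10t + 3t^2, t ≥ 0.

infinity

System type = 0 (no poles at s=0). By superposition:
  • 1: e_ss = 1/(1+K_p) with K_p=25/6 → 6/31.
  • 10t: a type-0 system cannot track it, e_ss → ∞.
  • 3t^2: a type-0 system cannot track it, e_ss → ∞.
The unbounded component dominates.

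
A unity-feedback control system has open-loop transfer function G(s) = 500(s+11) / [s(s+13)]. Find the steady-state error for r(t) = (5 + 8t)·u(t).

The open loop has one pole at the origin → type 1 system. By superposition:
  • 5: tracked with zero error.
  • 8t: e_ss = 8/K_v with K_v=5500/13 → 26/1375.
Total e_ss = 26/1375.

26/1375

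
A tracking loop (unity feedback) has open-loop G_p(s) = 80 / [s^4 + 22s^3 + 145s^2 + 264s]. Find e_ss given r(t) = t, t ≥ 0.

3.3

Lowest-order denominator term is 264s, so the open loop has 1 pole at the origin → type 1 system.
K_v = lim_{s→0} s·G_p(s) = 80 / 264 = 10/33.
e_ss = 1/K_v = 1/(10/33) = 3.3.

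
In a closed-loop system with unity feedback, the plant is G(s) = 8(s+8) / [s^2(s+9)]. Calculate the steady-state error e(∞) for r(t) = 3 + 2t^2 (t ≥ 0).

0.5625

Two free integrators in G(s): this is a type 2 system. Taking each input component in turn:
  • 3: tracked with zero error.
  • 2t^2: e_ss = 4/K_a with K_a=64/9 → 0.5625.
Total e_ss = 0.5625.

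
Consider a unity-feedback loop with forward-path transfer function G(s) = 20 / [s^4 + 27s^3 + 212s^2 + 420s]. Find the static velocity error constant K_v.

The denominator has no term below 420s — 1 pole at s=0, type 1.
K_v = lim_{s→0} s·G(s) = 20 / 420 = 1/21.

1/21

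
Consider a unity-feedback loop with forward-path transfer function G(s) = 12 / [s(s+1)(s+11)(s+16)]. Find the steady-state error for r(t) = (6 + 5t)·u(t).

220/3

System type = 1 (one pole at s=0). Taking each input component in turn:
  • 6: tracked with zero error.
  • 5t: e_ss = 5/K_v with K_v=3/44 → 220/3.
Total e_ss = 220/3.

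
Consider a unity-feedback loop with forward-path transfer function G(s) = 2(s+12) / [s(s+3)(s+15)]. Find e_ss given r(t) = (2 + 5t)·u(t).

G(s) has one factor of s in the denominator, so the system is type 1. Treating each term separately:
  • 2: tracked with zero error.
  • 5t: e_ss = 5/K_v with K_v=8/15 → 9.375.
Total e_ss = 9.375.

9.375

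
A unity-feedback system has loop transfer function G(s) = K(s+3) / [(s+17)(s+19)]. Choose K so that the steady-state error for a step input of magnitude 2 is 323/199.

25

System type = 0 (no poles at s=0).
K_p = lim_{s→0} G(s) = K·3 / (17·19) = (3/323)·K.
e_ss = 2/(1 + K_p) = 323/199 ⇒ 1 + (3/323)·K = 398/323 ⇒ K = 25.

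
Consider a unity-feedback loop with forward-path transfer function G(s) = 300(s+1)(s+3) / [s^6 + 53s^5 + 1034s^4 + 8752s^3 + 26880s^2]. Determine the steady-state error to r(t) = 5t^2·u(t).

Factoring s^2 from the denominator leaves a polynomial with constant term 26880, so the system is type 2.
K_a = lim_{s→0} s^2·G(s) = 300·1·3 / 26880 = 15/448.
r(t) = 5t^2 gives R(s) = 10/s^3.
e_ss = 10/K_a = 10/(15/448) = 896/3.

896/3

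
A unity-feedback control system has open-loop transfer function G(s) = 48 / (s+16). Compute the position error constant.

The open loop has no poles at the origin → type 0 system.
K_p = lim_{s→0} G(s) = 48 / (16) = 3.

3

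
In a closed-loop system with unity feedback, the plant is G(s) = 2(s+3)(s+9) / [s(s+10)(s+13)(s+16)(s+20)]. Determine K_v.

System type = 1 (one pole at s=0).
K_v = lim_{s→0} s·G(s) = 2·3·9 / (10·13·16·20) = 27/20800.

27/20800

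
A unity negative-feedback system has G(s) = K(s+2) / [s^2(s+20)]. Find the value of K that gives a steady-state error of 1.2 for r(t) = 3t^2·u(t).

Two free integrators in G(s): this is a type 2 system.
K_a = lim_{s→0} s^2·G(s) = K·2 / (20) = 0.1·K.
e_ss = 6/K_a = 1.2 ⇒ K_a = 5 ⇒ K = 5/0.1 = 50.

50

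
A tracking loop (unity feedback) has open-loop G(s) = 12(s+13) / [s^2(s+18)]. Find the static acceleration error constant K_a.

The open loop has two poles at the origin → type 2 system.
K_a = lim_{s→0} s^2·G(s) = 12·13 / (18) = 26/3.

26/3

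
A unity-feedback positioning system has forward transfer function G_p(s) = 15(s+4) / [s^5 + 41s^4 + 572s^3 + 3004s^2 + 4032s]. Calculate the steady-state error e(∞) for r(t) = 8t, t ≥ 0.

537.6

The denominator has no term below 4032s — 1 pole at s=0, type 1.
K_v = lim_{s→0} s·G_p(s) = 15·4 / 4032 = 5/336.
e_ss = 8/K_v = 8/(5/336) = 537.6.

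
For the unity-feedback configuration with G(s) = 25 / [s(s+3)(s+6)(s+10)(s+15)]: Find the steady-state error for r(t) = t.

G(s) has one factor of s in the denominator, so the system is type 1.
K_v = lim_{s→0} s·G(s) = 25 / (3·6·10·15) = 1/108.
e_ss = 1/K_v = 1/(1/108) = 108.

108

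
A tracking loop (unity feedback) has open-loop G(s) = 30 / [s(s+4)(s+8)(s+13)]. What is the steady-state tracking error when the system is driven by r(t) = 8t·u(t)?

1664/15

G(s) has one factor of s in the denominator, so the system is type 1.
K_v = lim_{s→0} s·G(s) = 30 / (4·8·13) = 15/208.
e_ss = 8/K_v = 8/(15/208) = 1664/15.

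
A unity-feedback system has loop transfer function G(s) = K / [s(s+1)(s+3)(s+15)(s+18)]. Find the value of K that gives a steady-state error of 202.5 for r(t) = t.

4

The open loop has one pole at the origin → type 1 system.
K_v = lim_{s→0} s·G(s) = K / (1·3·15·18) = (1/810)·K.
e_ss = 1/K_v = 202.5 ⇒ K_v = 2/405 ⇒ K = (2/405)/(1/810) = 4.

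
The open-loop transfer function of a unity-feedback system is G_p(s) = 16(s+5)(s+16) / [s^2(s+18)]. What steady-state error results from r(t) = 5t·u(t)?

System type = 2 (two poles at s=0).
A type-2 system has K_v = ∞, so it tracks a ramp input with zero steady-state error.

0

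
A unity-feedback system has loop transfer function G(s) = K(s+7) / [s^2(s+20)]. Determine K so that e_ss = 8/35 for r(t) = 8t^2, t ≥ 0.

200

G(s) has two factors of s in the denominator, so the system is type 2.
K_a = lim_{s→0} s^2·G(s) = K·7 / (20) = 0.35·K.
e_ss = 16/K_a = 8/35 ⇒ K_a = 70 ⇒ K = 70/0.35 = 200.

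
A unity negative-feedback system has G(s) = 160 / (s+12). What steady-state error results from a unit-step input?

The open loop has no poles at the origin → type 0 system.
K_p = lim_{s→0} G(s) = 160 / (12) = 40/3.
e_ss = 1/(1 + K_p) = 1/(43/3) = 3/43.

3/43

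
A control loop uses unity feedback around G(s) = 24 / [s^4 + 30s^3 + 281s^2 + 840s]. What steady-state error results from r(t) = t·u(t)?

35

Factoring s from the denominator leaves a polynomial with constant term 840, so the system is type 1.
K_v = lim_{s→0} s·G(s) = 24 / 840 = 1/35.
e_ss = 1/K_v = 1/(1/35) = 35.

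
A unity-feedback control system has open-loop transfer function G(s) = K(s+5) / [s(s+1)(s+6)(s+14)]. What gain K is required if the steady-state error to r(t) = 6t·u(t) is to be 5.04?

20

G(s) has one factor of s in the denominator, so the system is type 1.
K_v = lim_{s→0} s·G(s) = K·5 / (1·6·14) = (5/84)·K.
e_ss = 6/K_v = 5.04 ⇒ K_v = 25/21 ⇒ K = (25/21)/(5/84) = 20.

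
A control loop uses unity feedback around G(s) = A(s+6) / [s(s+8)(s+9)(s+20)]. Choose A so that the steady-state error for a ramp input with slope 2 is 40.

System type = 1 (one pole at s=0).
K_v = lim_{s→0} s·G(s) = A·6 / (8·9·20) = (1/240)·A.
e_ss = 2/K_v = 40 ⇒ K_v = 0.05 ⇒ A = 0.05/(1/240) = 12.

12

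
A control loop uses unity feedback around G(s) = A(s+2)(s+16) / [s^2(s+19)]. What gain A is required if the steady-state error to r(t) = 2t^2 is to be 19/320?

The open loop has two poles at the origin → type 2 system.
K_a = lim_{s→0} s^2·G(s) = A·2·16 / (19) = (32/19)·A.
e_ss = 4/K_a = 19/320 ⇒ K_a = 1280/19 ⇒ A = (1280/19)/(32/19) = 40.

40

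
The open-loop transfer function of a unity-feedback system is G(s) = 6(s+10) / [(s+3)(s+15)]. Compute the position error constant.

4/3

No free integrators in G(s): this is a type 0 system.
K_p = lim_{s→0} G(s) = 6·10 / (3·15) = 4/3.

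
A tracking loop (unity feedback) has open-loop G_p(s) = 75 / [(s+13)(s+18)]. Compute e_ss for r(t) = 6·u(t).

The open loop has no poles at the origin → type 0 system.
K_p = lim_{s→0} G_p(s) = 75 / (13·18) = 25/78.
e_ss = 6/(1 + K_p) = 6/(103/78) = 468/103.

468/103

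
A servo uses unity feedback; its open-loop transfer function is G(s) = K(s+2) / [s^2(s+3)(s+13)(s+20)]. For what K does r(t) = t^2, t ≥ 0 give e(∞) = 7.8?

System type = 2 (two poles at s=0).
K_a = lim_{s→0} s^2·G(s) = K·2 / (3·13·20) = (1/390)·K.
e_ss = 2/K_a = 7.8 ⇒ K_a = 10/39 ⇒ K = (10/39)/(1/390) = 100.

100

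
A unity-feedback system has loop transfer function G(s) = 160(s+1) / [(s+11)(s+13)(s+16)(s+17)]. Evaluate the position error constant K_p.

No free integrators in G(s): this is a type 0 system.
K_p = lim_{s→0} G(s) = 160·1 / (11·13·16·17) = 10/2431.

10/2431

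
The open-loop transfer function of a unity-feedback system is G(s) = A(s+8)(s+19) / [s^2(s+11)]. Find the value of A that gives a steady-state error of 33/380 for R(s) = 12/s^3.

The open loop has two poles at the origin → type 2 system.
K_a = lim_{s→0} s^2·G(s) = A·8·19 / (11) = (152/11)·A.
e_ss = 12/K_a = 33/380 ⇒ K_a = 1520/11 ⇒ A = (1520/11)/(152/11) = 10.

10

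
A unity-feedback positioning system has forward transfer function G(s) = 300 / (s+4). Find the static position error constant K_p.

75

The open loop has no poles at the origin → type 0 system.
K_p = lim_{s→0} G(s) = 300 / (4) = 75.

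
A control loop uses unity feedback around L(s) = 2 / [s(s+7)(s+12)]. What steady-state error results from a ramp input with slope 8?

L(s) has one factor of s in the denominator, so the system is type 1.
K_v = lim_{s→0} s·L(s) = 2 / (7·12) = 1/42.
e_ss = 8/K_v = 8/(1/42) = 336.

336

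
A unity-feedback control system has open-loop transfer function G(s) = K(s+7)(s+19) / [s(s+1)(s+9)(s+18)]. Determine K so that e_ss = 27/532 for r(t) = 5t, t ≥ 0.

The open loop has one pole at the origin → type 1 system.
K_v = lim_{s→0} s·G(s) = K·7·19 / (1·9·18) = (133/162)·K.
e_ss = 5/K_v = 27/532 ⇒ K_v = 2660/27 ⇒ K = (2660/27)/(133/162) = 120.

120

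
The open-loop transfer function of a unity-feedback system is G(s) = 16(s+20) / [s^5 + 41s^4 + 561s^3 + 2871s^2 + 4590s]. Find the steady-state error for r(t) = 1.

0

Factoring s from the denominator leaves a polynomial with constant term 4590, so the system is type 1.
K_p = ∞ for a type-1 system; e_ss to a step is zero.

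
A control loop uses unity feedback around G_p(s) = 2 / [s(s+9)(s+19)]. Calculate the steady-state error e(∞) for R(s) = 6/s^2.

513

The open loop has one pole at the origin → type 1 system.
K_v = lim_{s→0} s·G_p(s) = 2 / (9·19) = 2/171.
e_ss = 6/K_v = 6/(2/171) = 513.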